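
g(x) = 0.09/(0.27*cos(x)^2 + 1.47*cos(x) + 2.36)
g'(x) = 0.09*(0.54*sin(x)*cos(x) + 1.47*sin(x))/(0.27*cos(x)^2 + 1.47*cos(x) + 2.36)^2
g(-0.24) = 0.02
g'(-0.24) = -0.00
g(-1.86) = 0.05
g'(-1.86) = -0.03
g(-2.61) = 0.07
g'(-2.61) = -0.03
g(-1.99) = 0.05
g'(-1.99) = -0.03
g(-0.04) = 0.02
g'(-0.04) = -0.00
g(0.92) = 0.03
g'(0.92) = 0.01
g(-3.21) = 0.08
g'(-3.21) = 0.00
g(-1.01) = 0.03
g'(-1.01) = -0.01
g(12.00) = 0.02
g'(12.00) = -0.00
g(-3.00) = 0.08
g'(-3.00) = -0.00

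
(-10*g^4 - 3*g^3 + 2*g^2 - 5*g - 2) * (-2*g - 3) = 20*g^5 + 36*g^4 + 5*g^3 + 4*g^2 + 19*g + 6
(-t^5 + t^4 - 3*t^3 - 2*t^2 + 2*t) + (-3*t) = -t^5 + t^4 - 3*t^3 - 2*t^2 - t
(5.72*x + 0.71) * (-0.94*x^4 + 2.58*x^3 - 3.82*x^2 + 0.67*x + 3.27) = -5.3768*x^5 + 14.0902*x^4 - 20.0186*x^3 + 1.1202*x^2 + 19.1801*x + 2.3217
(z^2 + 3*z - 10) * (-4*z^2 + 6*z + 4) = -4*z^4 - 6*z^3 + 62*z^2 - 48*z - 40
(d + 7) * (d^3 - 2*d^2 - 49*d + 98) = d^4 + 5*d^3 - 63*d^2 - 245*d + 686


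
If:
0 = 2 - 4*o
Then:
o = 1/2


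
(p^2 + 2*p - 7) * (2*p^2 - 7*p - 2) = 2*p^4 - 3*p^3 - 30*p^2 + 45*p + 14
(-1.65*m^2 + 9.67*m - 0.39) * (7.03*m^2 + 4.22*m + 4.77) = -11.5995*m^4 + 61.0171*m^3 + 30.1952*m^2 + 44.4801*m - 1.8603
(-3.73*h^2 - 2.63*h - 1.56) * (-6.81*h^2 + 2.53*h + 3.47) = 25.4013*h^4 + 8.4734*h^3 - 8.9734*h^2 - 13.0729*h - 5.4132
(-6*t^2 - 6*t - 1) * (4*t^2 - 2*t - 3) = -24*t^4 - 12*t^3 + 26*t^2 + 20*t + 3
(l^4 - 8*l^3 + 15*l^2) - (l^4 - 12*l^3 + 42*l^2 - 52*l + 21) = 4*l^3 - 27*l^2 + 52*l - 21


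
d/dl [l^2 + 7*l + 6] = 2*l + 7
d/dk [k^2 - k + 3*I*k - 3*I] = 2*k - 1 + 3*I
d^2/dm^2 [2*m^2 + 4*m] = 4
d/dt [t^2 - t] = 2*t - 1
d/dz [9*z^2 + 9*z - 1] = 18*z + 9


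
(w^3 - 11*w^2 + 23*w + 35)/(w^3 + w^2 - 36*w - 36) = (w^2 - 12*w + 35)/(w^2 - 36)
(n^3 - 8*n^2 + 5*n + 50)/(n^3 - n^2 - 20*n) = (n^2 - 3*n - 10)/(n*(n + 4))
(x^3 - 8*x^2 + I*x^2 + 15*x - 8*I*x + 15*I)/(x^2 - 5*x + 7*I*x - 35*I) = (x^2 + x*(-3 + I) - 3*I)/(x + 7*I)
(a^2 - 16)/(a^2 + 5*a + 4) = (a - 4)/(a + 1)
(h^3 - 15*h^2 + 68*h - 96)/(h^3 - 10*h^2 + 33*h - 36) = (h - 8)/(h - 3)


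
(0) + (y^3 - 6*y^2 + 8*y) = y^3 - 6*y^2 + 8*y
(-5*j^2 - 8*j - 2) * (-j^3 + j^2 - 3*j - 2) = 5*j^5 + 3*j^4 + 9*j^3 + 32*j^2 + 22*j + 4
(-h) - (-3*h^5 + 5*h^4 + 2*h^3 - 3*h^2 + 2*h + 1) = 3*h^5 - 5*h^4 - 2*h^3 + 3*h^2 - 3*h - 1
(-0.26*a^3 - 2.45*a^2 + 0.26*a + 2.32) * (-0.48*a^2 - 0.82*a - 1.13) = 0.1248*a^5 + 1.3892*a^4 + 2.178*a^3 + 1.4417*a^2 - 2.1962*a - 2.6216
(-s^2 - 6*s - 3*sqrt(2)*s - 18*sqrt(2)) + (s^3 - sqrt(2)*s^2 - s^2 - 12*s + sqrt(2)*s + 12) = s^3 - 2*s^2 - sqrt(2)*s^2 - 18*s - 2*sqrt(2)*s - 18*sqrt(2) + 12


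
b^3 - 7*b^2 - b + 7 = (b - 7)*(b - 1)*(b + 1)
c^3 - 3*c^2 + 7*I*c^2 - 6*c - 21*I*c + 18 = (c - 3)*(c + I)*(c + 6*I)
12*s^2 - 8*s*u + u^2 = (-6*s + u)*(-2*s + u)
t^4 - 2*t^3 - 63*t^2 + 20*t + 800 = (t - 8)*(t - 4)*(t + 5)^2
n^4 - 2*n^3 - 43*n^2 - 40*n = n*(n - 8)*(n + 1)*(n + 5)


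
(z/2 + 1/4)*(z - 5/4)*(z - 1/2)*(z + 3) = z^4/2 + 7*z^3/8 - 2*z^2 - 7*z/32 + 15/32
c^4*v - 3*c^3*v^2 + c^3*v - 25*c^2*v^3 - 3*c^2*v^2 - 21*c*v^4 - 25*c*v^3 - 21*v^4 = (c - 7*v)*(c + v)*(c + 3*v)*(c*v + v)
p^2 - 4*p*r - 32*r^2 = (p - 8*r)*(p + 4*r)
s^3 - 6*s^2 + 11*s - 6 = (s - 3)*(s - 2)*(s - 1)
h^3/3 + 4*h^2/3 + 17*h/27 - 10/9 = (h/3 + 1)*(h - 2/3)*(h + 5/3)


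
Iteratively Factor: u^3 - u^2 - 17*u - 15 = (u - 5)*(u^2 + 4*u + 3) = (u - 5)*(u + 3)*(u + 1)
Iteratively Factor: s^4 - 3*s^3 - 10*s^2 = (s - 5)*(s^3 + 2*s^2) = (s - 5)*(s + 2)*(s^2) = s*(s - 5)*(s + 2)*(s)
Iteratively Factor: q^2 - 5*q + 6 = (q - 3)*(q - 2)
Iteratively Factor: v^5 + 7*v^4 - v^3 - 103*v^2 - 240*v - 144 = (v + 1)*(v^4 + 6*v^3 - 7*v^2 - 96*v - 144) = (v - 4)*(v + 1)*(v^3 + 10*v^2 + 33*v + 36) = (v - 4)*(v + 1)*(v + 3)*(v^2 + 7*v + 12) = (v - 4)*(v + 1)*(v + 3)^2*(v + 4)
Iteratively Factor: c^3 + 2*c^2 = (c)*(c^2 + 2*c) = c^2*(c + 2)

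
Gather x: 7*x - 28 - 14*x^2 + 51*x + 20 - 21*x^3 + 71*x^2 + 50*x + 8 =-21*x^3 + 57*x^2 + 108*x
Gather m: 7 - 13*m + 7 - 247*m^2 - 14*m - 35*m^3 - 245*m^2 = -35*m^3 - 492*m^2 - 27*m + 14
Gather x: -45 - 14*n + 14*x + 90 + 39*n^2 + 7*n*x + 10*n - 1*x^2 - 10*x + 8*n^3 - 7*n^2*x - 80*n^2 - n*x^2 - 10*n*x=8*n^3 - 41*n^2 - 4*n + x^2*(-n - 1) + x*(-7*n^2 - 3*n + 4) + 45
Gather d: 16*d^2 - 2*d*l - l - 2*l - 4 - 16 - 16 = 16*d^2 - 2*d*l - 3*l - 36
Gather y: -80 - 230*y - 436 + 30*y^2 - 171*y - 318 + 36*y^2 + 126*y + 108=66*y^2 - 275*y - 726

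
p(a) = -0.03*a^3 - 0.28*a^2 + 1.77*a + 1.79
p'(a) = -0.09*a^2 - 0.56*a + 1.77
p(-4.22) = -8.41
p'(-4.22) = 2.53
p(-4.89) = -10.05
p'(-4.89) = 2.36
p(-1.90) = -2.38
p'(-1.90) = 2.51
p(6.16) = -4.94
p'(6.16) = -5.09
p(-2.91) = -4.99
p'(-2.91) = 2.64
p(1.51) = 3.72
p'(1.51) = 0.72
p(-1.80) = -2.13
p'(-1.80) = 2.49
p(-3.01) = -5.26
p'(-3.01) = 2.64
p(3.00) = 3.77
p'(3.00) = -0.72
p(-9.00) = -14.95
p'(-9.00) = -0.48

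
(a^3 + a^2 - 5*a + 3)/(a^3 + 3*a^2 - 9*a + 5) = (a + 3)/(a + 5)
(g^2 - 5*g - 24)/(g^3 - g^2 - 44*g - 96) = 1/(g + 4)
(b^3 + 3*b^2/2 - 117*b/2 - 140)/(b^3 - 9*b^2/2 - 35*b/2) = (b^2 - b - 56)/(b*(b - 7))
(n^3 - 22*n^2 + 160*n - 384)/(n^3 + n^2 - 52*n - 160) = (n^2 - 14*n + 48)/(n^2 + 9*n + 20)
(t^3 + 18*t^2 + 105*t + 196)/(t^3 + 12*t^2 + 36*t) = (t^3 + 18*t^2 + 105*t + 196)/(t*(t^2 + 12*t + 36))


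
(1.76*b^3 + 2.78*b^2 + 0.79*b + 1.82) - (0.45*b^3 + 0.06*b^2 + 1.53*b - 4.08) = 1.31*b^3 + 2.72*b^2 - 0.74*b + 5.9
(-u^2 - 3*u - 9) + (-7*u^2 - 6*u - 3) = -8*u^2 - 9*u - 12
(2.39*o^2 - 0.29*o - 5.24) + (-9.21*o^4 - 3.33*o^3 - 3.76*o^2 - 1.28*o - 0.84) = -9.21*o^4 - 3.33*o^3 - 1.37*o^2 - 1.57*o - 6.08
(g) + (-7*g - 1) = -6*g - 1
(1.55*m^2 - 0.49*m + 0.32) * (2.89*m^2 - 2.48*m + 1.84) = 4.4795*m^4 - 5.2601*m^3 + 4.992*m^2 - 1.6952*m + 0.5888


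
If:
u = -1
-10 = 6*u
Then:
No Solution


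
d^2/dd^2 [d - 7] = 0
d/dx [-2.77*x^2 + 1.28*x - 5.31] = 1.28 - 5.54*x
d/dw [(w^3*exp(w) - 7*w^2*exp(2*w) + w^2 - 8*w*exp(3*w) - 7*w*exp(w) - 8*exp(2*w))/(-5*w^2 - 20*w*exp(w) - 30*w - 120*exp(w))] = ((w^2 + 4*w*exp(w) + 6*w + 24*exp(w))*(-w^3*exp(w) + 14*w^2*exp(2*w) - 3*w^2*exp(w) + 24*w*exp(3*w) + 14*w*exp(2*w) + 7*w*exp(w) - 2*w + 8*exp(3*w) + 16*exp(2*w) + 7*exp(w)) - 2*(2*w*exp(w) + w + 14*exp(w) + 3)*(-w^3*exp(w) + 7*w^2*exp(2*w) - w^2 + 8*w*exp(3*w) + 7*w*exp(w) + 8*exp(2*w)))/(5*(w^2 + 4*w*exp(w) + 6*w + 24*exp(w))^2)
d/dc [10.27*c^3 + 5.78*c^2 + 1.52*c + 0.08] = 30.81*c^2 + 11.56*c + 1.52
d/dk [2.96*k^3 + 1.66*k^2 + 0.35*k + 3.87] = 8.88*k^2 + 3.32*k + 0.35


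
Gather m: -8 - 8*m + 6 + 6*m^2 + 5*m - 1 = 6*m^2 - 3*m - 3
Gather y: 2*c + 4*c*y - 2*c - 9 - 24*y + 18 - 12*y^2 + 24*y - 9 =4*c*y - 12*y^2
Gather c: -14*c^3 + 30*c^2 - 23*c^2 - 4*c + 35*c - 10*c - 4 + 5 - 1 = -14*c^3 + 7*c^2 + 21*c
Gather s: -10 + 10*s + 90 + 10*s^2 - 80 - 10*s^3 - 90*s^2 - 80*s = -10*s^3 - 80*s^2 - 70*s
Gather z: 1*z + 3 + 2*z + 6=3*z + 9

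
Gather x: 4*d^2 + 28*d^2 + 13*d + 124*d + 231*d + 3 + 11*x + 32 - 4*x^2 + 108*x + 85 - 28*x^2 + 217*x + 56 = 32*d^2 + 368*d - 32*x^2 + 336*x + 176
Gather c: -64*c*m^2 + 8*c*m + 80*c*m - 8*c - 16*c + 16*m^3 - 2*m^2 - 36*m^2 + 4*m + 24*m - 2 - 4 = c*(-64*m^2 + 88*m - 24) + 16*m^3 - 38*m^2 + 28*m - 6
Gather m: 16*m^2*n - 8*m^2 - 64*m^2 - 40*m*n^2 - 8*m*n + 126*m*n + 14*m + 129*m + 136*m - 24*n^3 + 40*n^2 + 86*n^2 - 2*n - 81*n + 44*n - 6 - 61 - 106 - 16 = m^2*(16*n - 72) + m*(-40*n^2 + 118*n + 279) - 24*n^3 + 126*n^2 - 39*n - 189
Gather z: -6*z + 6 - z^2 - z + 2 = -z^2 - 7*z + 8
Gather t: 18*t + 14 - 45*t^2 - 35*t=-45*t^2 - 17*t + 14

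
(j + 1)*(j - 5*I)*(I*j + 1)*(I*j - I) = -j^4 + 6*I*j^3 + 6*j^2 - 6*I*j - 5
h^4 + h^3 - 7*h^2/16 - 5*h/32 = h*(h - 1/2)*(h + 1/4)*(h + 5/4)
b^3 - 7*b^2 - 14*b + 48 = (b - 8)*(b - 2)*(b + 3)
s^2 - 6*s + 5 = (s - 5)*(s - 1)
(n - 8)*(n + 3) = n^2 - 5*n - 24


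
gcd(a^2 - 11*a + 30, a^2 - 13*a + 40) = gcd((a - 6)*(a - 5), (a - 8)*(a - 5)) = a - 5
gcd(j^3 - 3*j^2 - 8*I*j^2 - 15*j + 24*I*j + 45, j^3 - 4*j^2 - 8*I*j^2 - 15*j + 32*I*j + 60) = j^2 - 8*I*j - 15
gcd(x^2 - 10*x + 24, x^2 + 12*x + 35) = 1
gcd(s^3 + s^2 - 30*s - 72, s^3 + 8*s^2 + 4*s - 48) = s + 4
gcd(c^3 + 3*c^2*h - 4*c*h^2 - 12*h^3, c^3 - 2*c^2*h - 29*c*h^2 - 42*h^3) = c^2 + 5*c*h + 6*h^2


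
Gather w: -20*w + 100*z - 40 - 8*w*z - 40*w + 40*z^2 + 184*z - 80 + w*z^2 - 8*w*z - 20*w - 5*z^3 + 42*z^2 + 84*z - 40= w*(z^2 - 16*z - 80) - 5*z^3 + 82*z^2 + 368*z - 160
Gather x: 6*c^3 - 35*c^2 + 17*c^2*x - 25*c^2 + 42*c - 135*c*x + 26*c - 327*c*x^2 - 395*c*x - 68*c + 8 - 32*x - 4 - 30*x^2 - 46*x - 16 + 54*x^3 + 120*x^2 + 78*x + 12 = 6*c^3 - 60*c^2 + 54*x^3 + x^2*(90 - 327*c) + x*(17*c^2 - 530*c)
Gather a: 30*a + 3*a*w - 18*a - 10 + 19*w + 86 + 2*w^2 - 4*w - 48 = a*(3*w + 12) + 2*w^2 + 15*w + 28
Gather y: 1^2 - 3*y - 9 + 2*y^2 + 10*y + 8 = 2*y^2 + 7*y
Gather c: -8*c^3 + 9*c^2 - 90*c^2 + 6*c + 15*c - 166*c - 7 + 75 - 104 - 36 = -8*c^3 - 81*c^2 - 145*c - 72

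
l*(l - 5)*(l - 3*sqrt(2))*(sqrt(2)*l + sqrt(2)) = sqrt(2)*l^4 - 6*l^3 - 4*sqrt(2)*l^3 - 5*sqrt(2)*l^2 + 24*l^2 + 30*l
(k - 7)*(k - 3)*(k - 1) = k^3 - 11*k^2 + 31*k - 21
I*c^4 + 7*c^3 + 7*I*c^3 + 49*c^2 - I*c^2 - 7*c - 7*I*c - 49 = (c - 1)*(c + 7)*(c - 7*I)*(I*c + I)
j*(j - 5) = j^2 - 5*j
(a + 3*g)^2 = a^2 + 6*a*g + 9*g^2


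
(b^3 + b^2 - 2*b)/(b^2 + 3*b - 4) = b*(b + 2)/(b + 4)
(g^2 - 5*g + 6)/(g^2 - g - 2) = (g - 3)/(g + 1)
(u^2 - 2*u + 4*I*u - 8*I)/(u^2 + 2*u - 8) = (u + 4*I)/(u + 4)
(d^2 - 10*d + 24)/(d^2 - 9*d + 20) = (d - 6)/(d - 5)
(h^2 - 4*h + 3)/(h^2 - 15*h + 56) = (h^2 - 4*h + 3)/(h^2 - 15*h + 56)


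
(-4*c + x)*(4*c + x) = -16*c^2 + x^2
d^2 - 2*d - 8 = (d - 4)*(d + 2)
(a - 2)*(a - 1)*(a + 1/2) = a^3 - 5*a^2/2 + a/2 + 1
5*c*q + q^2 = q*(5*c + q)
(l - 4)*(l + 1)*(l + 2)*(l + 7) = l^4 + 6*l^3 - 17*l^2 - 78*l - 56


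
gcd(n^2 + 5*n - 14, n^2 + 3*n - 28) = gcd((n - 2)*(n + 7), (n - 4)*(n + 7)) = n + 7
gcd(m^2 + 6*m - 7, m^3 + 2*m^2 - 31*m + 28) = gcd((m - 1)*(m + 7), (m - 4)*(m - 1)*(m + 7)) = m^2 + 6*m - 7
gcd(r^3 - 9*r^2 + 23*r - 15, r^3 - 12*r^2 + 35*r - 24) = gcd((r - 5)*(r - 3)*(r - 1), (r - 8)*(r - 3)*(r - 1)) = r^2 - 4*r + 3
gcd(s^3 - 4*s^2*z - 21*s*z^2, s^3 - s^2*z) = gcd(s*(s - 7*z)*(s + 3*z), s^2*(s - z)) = s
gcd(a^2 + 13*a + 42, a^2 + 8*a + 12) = a + 6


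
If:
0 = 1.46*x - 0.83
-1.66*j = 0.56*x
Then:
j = -0.19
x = 0.57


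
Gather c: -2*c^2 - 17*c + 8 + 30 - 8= -2*c^2 - 17*c + 30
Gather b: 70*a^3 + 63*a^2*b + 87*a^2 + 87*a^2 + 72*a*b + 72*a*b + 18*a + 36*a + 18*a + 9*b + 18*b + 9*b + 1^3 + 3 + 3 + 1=70*a^3 + 174*a^2 + 72*a + b*(63*a^2 + 144*a + 36) + 8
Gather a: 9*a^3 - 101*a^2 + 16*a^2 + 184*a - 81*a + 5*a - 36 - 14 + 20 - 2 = 9*a^3 - 85*a^2 + 108*a - 32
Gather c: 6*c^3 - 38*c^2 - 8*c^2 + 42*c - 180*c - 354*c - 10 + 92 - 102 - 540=6*c^3 - 46*c^2 - 492*c - 560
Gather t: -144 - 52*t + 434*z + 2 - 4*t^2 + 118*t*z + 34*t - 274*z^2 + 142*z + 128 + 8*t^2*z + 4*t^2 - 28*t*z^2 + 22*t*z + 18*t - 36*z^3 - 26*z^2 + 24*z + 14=8*t^2*z + t*(-28*z^2 + 140*z) - 36*z^3 - 300*z^2 + 600*z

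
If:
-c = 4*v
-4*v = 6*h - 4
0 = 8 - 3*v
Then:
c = -32/3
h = -10/9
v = 8/3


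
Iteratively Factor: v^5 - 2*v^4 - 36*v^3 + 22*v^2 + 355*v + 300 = (v + 1)*(v^4 - 3*v^3 - 33*v^2 + 55*v + 300) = (v + 1)*(v + 3)*(v^3 - 6*v^2 - 15*v + 100) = (v - 5)*(v + 1)*(v + 3)*(v^2 - v - 20) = (v - 5)*(v + 1)*(v + 3)*(v + 4)*(v - 5)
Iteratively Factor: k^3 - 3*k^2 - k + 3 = (k - 1)*(k^2 - 2*k - 3) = (k - 3)*(k - 1)*(k + 1)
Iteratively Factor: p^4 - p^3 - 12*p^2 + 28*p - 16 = (p - 2)*(p^3 + p^2 - 10*p + 8) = (p - 2)*(p + 4)*(p^2 - 3*p + 2) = (p - 2)^2*(p + 4)*(p - 1)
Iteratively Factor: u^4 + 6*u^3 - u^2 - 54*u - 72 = (u - 3)*(u^3 + 9*u^2 + 26*u + 24) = (u - 3)*(u + 2)*(u^2 + 7*u + 12) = (u - 3)*(u + 2)*(u + 4)*(u + 3)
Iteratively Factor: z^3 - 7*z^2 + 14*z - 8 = (z - 4)*(z^2 - 3*z + 2) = (z - 4)*(z - 2)*(z - 1)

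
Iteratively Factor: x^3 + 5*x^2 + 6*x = (x + 2)*(x^2 + 3*x) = x*(x + 2)*(x + 3)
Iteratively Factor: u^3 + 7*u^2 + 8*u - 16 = (u - 1)*(u^2 + 8*u + 16) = (u - 1)*(u + 4)*(u + 4)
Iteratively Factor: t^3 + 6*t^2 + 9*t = (t + 3)*(t^2 + 3*t) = t*(t + 3)*(t + 3)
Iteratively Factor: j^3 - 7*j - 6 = (j - 3)*(j^2 + 3*j + 2) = (j - 3)*(j + 2)*(j + 1)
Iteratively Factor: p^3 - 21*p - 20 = (p + 1)*(p^2 - p - 20) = (p + 1)*(p + 4)*(p - 5)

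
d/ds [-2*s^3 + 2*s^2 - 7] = 2*s*(2 - 3*s)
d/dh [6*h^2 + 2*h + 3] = 12*h + 2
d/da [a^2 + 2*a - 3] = 2*a + 2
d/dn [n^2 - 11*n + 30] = 2*n - 11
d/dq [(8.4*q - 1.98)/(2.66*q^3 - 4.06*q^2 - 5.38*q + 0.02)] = (-44.688*q^3 + 49.9044*q^2 - 16.0776*q - 10.4844)/(7.0756*q^6 - 21.5992*q^5 - 12.138*q^4 + 43.792*q^3 + 28.782*q^2 - 0.2152*q + 0.0004)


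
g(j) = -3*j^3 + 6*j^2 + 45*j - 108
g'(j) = -9*j^2 + 12*j + 45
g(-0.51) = -128.99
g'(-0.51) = 36.54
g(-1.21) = -148.35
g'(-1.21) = 17.30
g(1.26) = -47.78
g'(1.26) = 45.83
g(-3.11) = -99.68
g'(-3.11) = -79.37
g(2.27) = -10.02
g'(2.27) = 25.86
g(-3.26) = -87.00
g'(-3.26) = -89.77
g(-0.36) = -123.28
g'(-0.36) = 39.51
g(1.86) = -22.85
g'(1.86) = 36.18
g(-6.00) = 486.00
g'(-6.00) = -351.00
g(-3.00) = -108.00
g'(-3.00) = -72.00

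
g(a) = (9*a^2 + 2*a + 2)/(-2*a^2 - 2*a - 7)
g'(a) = (4*a + 2)*(9*a^2 + 2*a + 2)/(-2*a^2 - 2*a - 7)^2 + (18*a + 2)/(-2*a^2 - 2*a - 7)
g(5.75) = -3.68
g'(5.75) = -0.16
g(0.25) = -0.40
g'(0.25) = -0.69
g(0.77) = -0.91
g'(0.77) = -1.15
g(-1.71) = -2.64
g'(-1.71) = 1.70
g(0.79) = -0.94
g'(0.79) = -1.16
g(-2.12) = -3.25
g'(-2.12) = 1.28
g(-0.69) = -0.75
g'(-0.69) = 1.50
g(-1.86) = -2.88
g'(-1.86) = 1.55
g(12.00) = -4.14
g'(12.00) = -0.03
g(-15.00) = -4.68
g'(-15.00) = -0.00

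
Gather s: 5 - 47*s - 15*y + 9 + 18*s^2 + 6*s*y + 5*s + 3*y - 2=18*s^2 + s*(6*y - 42) - 12*y + 12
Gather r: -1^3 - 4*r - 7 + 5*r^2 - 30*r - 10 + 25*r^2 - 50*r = 30*r^2 - 84*r - 18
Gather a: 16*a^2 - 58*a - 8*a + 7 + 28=16*a^2 - 66*a + 35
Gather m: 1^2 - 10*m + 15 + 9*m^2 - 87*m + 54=9*m^2 - 97*m + 70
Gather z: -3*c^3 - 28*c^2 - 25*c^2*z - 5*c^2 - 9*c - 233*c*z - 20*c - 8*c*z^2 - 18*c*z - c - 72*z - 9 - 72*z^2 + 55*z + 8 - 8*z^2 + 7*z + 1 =-3*c^3 - 33*c^2 - 30*c + z^2*(-8*c - 80) + z*(-25*c^2 - 251*c - 10)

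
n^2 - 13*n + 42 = (n - 7)*(n - 6)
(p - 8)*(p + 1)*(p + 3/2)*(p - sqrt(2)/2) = p^4 - 11*p^3/2 - sqrt(2)*p^3/2 - 37*p^2/2 + 11*sqrt(2)*p^2/4 - 12*p + 37*sqrt(2)*p/4 + 6*sqrt(2)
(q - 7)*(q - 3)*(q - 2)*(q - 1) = q^4 - 13*q^3 + 53*q^2 - 83*q + 42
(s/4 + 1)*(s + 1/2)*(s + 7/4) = s^3/4 + 25*s^2/16 + 79*s/32 + 7/8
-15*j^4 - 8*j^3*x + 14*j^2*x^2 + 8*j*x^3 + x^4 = (-j + x)*(j + x)*(3*j + x)*(5*j + x)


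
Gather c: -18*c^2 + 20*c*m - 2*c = -18*c^2 + c*(20*m - 2)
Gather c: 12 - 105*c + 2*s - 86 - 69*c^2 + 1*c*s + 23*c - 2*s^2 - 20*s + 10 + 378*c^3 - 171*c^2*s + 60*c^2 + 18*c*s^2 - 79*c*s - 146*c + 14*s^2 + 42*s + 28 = 378*c^3 + c^2*(-171*s - 9) + c*(18*s^2 - 78*s - 228) + 12*s^2 + 24*s - 36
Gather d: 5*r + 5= 5*r + 5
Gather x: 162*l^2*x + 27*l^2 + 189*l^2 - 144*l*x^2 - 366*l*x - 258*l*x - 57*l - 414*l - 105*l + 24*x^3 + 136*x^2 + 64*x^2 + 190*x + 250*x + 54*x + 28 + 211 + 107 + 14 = 216*l^2 - 576*l + 24*x^3 + x^2*(200 - 144*l) + x*(162*l^2 - 624*l + 494) + 360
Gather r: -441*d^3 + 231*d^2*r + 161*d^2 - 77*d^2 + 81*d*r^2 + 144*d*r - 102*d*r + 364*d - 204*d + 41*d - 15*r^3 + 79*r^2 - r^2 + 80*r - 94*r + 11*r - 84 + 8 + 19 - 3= -441*d^3 + 84*d^2 + 201*d - 15*r^3 + r^2*(81*d + 78) + r*(231*d^2 + 42*d - 3) - 60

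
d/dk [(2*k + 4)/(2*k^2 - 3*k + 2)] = 4*(-k^2 - 4*k + 4)/(4*k^4 - 12*k^3 + 17*k^2 - 12*k + 4)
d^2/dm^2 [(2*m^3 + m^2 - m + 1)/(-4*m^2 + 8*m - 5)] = 2*(-104*m^3 + 252*m^2 - 114*m - 29)/(64*m^6 - 384*m^5 + 1008*m^4 - 1472*m^3 + 1260*m^2 - 600*m + 125)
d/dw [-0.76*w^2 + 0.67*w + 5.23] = 0.67 - 1.52*w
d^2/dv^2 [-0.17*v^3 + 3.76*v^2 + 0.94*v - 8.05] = 7.52 - 1.02*v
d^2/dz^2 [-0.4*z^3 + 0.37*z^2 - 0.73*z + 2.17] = 0.74 - 2.4*z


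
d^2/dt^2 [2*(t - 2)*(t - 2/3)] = 4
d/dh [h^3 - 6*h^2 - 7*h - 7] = 3*h^2 - 12*h - 7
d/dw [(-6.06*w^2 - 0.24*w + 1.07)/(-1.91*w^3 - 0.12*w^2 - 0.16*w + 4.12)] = (-11.5746*w^4 - 0.9168*w^3 + 7.0719*w^2 - 49.6776*w - 0.8176)/(3.6481*w^6 + 0.4584*w^5 + 0.6256*w^4 - 15.7*w^3 - 0.9632*w^2 - 1.3184*w + 16.9744)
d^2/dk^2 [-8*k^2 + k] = -16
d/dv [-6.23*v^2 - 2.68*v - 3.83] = -12.46*v - 2.68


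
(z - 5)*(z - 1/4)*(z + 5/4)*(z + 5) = z^4 + z^3 - 405*z^2/16 - 25*z + 125/16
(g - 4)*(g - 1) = g^2 - 5*g + 4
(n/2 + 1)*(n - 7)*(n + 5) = n^3/2 - 39*n/2 - 35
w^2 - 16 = (w - 4)*(w + 4)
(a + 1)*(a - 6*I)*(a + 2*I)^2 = a^4 + a^3 - 2*I*a^3 + 20*a^2 - 2*I*a^2 + 20*a + 24*I*a + 24*I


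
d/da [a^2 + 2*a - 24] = 2*a + 2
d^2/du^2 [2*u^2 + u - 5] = 4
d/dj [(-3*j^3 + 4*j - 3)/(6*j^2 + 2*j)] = 3*(-3*j^4 - 2*j^3 - 4*j^2 + 6*j + 1)/(2*j^2*(9*j^2 + 6*j + 1))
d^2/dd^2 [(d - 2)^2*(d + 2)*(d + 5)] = 12*d^2 + 18*d - 28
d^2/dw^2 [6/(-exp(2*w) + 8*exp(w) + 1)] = 24*(2*(exp(w) - 4)^2*exp(w) + (exp(w) - 2)*(-exp(2*w) + 8*exp(w) + 1))*exp(w)/(-exp(2*w) + 8*exp(w) + 1)^3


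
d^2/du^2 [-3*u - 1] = 0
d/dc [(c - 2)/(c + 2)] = 4/(c + 2)^2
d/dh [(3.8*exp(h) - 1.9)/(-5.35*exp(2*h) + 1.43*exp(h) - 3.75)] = (20.33*exp(2*h) - 20.33*exp(h) - 11.533)*exp(h)/(28.6225*exp(4*h) - 15.301*exp(3*h) + 42.1699*exp(2*h) - 10.725*exp(h) + 14.0625)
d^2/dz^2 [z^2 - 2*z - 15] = 2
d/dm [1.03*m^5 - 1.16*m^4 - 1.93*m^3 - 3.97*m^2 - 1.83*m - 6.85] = 5.15*m^4 - 4.64*m^3 - 5.79*m^2 - 7.94*m - 1.83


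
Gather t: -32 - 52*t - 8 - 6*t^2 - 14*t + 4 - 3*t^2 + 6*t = -9*t^2 - 60*t - 36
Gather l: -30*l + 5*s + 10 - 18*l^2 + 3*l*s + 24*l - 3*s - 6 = -18*l^2 + l*(3*s - 6) + 2*s + 4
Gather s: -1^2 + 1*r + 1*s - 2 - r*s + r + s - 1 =2*r + s*(2 - r) - 4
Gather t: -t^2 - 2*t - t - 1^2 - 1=-t^2 - 3*t - 2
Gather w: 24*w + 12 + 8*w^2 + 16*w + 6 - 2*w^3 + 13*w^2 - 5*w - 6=-2*w^3 + 21*w^2 + 35*w + 12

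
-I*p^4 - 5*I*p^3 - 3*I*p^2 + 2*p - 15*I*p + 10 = (p + 5)*(p - 2*I)*(p + I)*(-I*p + 1)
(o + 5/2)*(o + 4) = o^2 + 13*o/2 + 10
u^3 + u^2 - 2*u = u*(u - 1)*(u + 2)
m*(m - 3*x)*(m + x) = m^3 - 2*m^2*x - 3*m*x^2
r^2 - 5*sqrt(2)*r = r*(r - 5*sqrt(2))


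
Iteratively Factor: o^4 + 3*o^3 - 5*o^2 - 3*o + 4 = (o + 4)*(o^3 - o^2 - o + 1) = (o - 1)*(o + 4)*(o^2 - 1) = (o - 1)^2*(o + 4)*(o + 1)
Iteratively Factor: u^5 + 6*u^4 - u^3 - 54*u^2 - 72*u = (u + 3)*(u^4 + 3*u^3 - 10*u^2 - 24*u) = (u + 2)*(u + 3)*(u^3 + u^2 - 12*u) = (u - 3)*(u + 2)*(u + 3)*(u^2 + 4*u) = (u - 3)*(u + 2)*(u + 3)*(u + 4)*(u)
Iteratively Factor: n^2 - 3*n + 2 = (n - 2)*(n - 1)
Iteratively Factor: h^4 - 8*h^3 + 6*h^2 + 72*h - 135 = (h - 3)*(h^3 - 5*h^2 - 9*h + 45) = (h - 3)^2*(h^2 - 2*h - 15) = (h - 5)*(h - 3)^2*(h + 3)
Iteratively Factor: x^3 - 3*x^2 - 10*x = (x - 5)*(x^2 + 2*x) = (x - 5)*(x + 2)*(x)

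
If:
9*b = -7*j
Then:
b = -7*j/9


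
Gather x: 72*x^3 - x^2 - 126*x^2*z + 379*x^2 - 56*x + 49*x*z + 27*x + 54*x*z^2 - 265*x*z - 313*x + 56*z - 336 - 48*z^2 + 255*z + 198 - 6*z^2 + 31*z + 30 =72*x^3 + x^2*(378 - 126*z) + x*(54*z^2 - 216*z - 342) - 54*z^2 + 342*z - 108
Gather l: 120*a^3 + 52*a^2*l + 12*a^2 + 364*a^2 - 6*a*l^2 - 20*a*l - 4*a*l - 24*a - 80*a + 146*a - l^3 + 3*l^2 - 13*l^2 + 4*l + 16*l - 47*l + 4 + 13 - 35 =120*a^3 + 376*a^2 + 42*a - l^3 + l^2*(-6*a - 10) + l*(52*a^2 - 24*a - 27) - 18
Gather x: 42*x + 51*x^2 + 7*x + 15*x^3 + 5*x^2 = 15*x^3 + 56*x^2 + 49*x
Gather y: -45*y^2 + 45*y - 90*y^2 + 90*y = -135*y^2 + 135*y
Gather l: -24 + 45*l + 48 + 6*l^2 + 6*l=6*l^2 + 51*l + 24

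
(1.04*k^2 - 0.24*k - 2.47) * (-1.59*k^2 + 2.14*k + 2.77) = -1.6536*k^4 + 2.6072*k^3 + 6.2945*k^2 - 5.9506*k - 6.8419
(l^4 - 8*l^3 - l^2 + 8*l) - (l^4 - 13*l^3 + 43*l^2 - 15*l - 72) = 5*l^3 - 44*l^2 + 23*l + 72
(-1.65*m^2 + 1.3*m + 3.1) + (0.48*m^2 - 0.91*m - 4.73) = -1.17*m^2 + 0.39*m - 1.63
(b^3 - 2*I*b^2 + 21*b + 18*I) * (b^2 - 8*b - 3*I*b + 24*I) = b^5 - 8*b^4 - 5*I*b^4 + 15*b^3 + 40*I*b^3 - 120*b^2 - 45*I*b^2 + 54*b + 360*I*b - 432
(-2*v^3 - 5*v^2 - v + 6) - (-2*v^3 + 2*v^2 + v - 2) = -7*v^2 - 2*v + 8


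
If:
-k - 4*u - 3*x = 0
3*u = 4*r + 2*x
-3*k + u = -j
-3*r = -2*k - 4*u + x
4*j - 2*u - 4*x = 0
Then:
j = 0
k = 0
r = 0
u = 0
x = 0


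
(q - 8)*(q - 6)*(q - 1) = q^3 - 15*q^2 + 62*q - 48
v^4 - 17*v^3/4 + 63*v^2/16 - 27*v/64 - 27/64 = (v - 3)*(v - 3/4)^2*(v + 1/4)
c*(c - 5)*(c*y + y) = c^3*y - 4*c^2*y - 5*c*y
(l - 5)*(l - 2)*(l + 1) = l^3 - 6*l^2 + 3*l + 10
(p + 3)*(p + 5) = p^2 + 8*p + 15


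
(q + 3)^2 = q^2 + 6*q + 9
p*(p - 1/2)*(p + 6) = p^3 + 11*p^2/2 - 3*p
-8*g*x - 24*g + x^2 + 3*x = (-8*g + x)*(x + 3)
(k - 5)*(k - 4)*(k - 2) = k^3 - 11*k^2 + 38*k - 40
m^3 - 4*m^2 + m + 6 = (m - 3)*(m - 2)*(m + 1)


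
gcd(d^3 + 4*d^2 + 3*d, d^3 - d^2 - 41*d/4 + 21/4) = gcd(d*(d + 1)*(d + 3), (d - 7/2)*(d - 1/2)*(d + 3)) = d + 3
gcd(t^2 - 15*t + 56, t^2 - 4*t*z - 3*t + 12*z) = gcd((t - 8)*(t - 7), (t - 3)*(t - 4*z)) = 1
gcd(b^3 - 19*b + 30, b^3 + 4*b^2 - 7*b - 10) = b^2 + 3*b - 10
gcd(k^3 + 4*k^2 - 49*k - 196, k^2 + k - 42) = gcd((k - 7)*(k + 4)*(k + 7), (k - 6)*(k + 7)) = k + 7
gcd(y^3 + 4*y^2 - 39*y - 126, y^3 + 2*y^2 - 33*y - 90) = y^2 - 3*y - 18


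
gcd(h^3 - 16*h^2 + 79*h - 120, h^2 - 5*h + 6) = h - 3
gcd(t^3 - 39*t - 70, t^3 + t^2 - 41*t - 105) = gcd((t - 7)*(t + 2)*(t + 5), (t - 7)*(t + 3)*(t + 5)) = t^2 - 2*t - 35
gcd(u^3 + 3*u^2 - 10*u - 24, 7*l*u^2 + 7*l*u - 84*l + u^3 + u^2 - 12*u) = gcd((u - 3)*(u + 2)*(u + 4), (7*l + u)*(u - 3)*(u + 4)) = u^2 + u - 12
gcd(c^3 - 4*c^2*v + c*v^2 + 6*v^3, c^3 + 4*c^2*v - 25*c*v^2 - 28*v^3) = c + v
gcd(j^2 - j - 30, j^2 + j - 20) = j + 5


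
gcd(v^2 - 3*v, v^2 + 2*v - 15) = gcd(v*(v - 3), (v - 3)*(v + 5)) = v - 3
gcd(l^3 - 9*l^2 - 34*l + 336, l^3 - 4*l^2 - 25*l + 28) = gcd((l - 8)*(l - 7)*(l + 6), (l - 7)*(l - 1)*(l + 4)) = l - 7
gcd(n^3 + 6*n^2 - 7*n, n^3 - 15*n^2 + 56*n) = n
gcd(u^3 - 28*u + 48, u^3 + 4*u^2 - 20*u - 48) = u^2 + 2*u - 24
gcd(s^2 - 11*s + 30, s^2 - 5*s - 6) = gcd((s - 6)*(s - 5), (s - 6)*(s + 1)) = s - 6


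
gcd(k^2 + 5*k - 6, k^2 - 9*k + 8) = k - 1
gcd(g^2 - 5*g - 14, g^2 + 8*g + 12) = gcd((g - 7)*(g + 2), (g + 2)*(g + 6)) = g + 2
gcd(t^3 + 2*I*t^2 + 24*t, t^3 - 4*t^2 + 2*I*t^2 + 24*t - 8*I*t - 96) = t^2 + 2*I*t + 24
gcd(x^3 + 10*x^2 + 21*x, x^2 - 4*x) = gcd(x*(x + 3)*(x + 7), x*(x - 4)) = x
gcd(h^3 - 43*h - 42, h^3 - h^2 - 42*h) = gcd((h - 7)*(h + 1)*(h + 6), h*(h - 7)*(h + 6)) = h^2 - h - 42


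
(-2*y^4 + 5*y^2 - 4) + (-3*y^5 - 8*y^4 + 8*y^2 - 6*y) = -3*y^5 - 10*y^4 + 13*y^2 - 6*y - 4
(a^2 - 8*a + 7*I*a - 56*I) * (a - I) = a^3 - 8*a^2 + 6*I*a^2 + 7*a - 48*I*a - 56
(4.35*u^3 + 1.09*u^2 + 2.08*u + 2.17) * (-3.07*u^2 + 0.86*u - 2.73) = -13.3545*u^5 + 0.394699999999999*u^4 - 17.3237*u^3 - 7.8488*u^2 - 3.8122*u - 5.9241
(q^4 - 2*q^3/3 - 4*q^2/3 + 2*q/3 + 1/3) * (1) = q^4 - 2*q^3/3 - 4*q^2/3 + 2*q/3 + 1/3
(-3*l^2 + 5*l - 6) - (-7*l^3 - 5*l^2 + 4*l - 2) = 7*l^3 + 2*l^2 + l - 4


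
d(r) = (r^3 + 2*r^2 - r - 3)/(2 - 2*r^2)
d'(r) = 4*r*(r^3 + 2*r^2 - r - 3)/(2 - 2*r^2)^2 + (3*r^2 + 4*r - 1)/(2 - 2*r^2)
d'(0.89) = -21.09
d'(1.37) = -2.28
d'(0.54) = -1.58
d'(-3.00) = -0.45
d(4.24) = -3.09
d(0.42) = -1.82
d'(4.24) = -0.51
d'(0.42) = -1.12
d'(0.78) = -5.59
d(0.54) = -1.98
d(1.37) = -1.11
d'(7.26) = -0.50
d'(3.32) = -0.53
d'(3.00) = -0.55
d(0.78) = -2.67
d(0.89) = -3.85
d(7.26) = -4.62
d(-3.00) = 0.56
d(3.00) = -2.44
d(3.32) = -2.61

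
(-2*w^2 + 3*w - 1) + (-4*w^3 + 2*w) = -4*w^3 - 2*w^2 + 5*w - 1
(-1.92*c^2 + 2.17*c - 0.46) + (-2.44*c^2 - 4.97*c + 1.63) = -4.36*c^2 - 2.8*c + 1.17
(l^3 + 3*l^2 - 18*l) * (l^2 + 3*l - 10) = l^5 + 6*l^4 - 19*l^3 - 84*l^2 + 180*l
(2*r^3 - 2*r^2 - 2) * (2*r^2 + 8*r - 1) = 4*r^5 + 12*r^4 - 18*r^3 - 2*r^2 - 16*r + 2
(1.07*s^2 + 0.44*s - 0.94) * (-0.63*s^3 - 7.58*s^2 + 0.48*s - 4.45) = -0.6741*s^5 - 8.3878*s^4 - 2.2294*s^3 + 2.5749*s^2 - 2.4092*s + 4.183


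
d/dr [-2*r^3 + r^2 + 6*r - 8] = -6*r^2 + 2*r + 6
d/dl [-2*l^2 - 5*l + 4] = -4*l - 5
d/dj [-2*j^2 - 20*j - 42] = -4*j - 20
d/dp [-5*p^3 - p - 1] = -15*p^2 - 1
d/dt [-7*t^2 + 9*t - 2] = 9 - 14*t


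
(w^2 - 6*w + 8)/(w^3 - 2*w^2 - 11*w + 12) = (w - 2)/(w^2 + 2*w - 3)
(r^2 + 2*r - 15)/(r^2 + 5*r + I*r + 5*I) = (r - 3)/(r + I)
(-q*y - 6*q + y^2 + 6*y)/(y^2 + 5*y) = (-q*y - 6*q + y^2 + 6*y)/(y*(y + 5))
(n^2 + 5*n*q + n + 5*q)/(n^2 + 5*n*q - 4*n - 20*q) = (n + 1)/(n - 4)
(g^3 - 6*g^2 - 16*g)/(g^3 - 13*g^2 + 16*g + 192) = g*(g + 2)/(g^2 - 5*g - 24)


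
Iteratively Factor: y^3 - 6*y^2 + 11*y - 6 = (y - 1)*(y^2 - 5*y + 6) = (y - 2)*(y - 1)*(y - 3)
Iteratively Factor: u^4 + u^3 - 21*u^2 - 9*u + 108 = (u - 3)*(u^3 + 4*u^2 - 9*u - 36) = (u - 3)*(u + 4)*(u^2 - 9) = (u - 3)*(u + 3)*(u + 4)*(u - 3)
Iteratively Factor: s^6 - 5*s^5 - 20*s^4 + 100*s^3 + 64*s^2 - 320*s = (s - 2)*(s^5 - 3*s^4 - 26*s^3 + 48*s^2 + 160*s) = (s - 5)*(s - 2)*(s^4 + 2*s^3 - 16*s^2 - 32*s) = (s - 5)*(s - 2)*(s + 2)*(s^3 - 16*s) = (s - 5)*(s - 4)*(s - 2)*(s + 2)*(s^2 + 4*s) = s*(s - 5)*(s - 4)*(s - 2)*(s + 2)*(s + 4)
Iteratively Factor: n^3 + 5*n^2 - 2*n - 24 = (n - 2)*(n^2 + 7*n + 12) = (n - 2)*(n + 4)*(n + 3)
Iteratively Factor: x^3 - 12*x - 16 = (x + 2)*(x^2 - 2*x - 8) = (x + 2)^2*(x - 4)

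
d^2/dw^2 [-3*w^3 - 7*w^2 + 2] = -18*w - 14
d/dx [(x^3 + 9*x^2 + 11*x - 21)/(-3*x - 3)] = 2*(-x^3 - 6*x^2 - 9*x - 16)/(3*(x^2 + 2*x + 1))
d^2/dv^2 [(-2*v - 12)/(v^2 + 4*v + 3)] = 4*(-4*(v + 2)^2*(v + 6) + (3*v + 10)*(v^2 + 4*v + 3))/(v^2 + 4*v + 3)^3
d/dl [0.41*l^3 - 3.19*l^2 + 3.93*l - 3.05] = 1.23*l^2 - 6.38*l + 3.93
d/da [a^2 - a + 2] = 2*a - 1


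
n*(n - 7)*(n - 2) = n^3 - 9*n^2 + 14*n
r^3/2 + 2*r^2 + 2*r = r*(r/2 + 1)*(r + 2)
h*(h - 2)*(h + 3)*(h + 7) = h^4 + 8*h^3 + h^2 - 42*h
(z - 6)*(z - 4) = z^2 - 10*z + 24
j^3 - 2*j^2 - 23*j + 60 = (j - 4)*(j - 3)*(j + 5)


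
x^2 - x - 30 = (x - 6)*(x + 5)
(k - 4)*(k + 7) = k^2 + 3*k - 28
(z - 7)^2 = z^2 - 14*z + 49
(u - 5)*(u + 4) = u^2 - u - 20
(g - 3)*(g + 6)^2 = g^3 + 9*g^2 - 108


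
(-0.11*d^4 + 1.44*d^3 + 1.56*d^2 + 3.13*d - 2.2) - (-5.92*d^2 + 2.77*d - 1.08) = -0.11*d^4 + 1.44*d^3 + 7.48*d^2 + 0.36*d - 1.12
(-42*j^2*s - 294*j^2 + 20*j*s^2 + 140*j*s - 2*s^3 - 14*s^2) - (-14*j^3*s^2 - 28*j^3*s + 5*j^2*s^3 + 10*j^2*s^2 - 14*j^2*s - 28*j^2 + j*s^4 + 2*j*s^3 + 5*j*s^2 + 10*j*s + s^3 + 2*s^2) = 14*j^3*s^2 + 28*j^3*s - 5*j^2*s^3 - 10*j^2*s^2 - 28*j^2*s - 266*j^2 - j*s^4 - 2*j*s^3 + 15*j*s^2 + 130*j*s - 3*s^3 - 16*s^2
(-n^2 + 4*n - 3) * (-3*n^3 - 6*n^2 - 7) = 3*n^5 - 6*n^4 - 15*n^3 + 25*n^2 - 28*n + 21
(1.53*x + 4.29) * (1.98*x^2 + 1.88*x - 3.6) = 3.0294*x^3 + 11.3706*x^2 + 2.5572*x - 15.444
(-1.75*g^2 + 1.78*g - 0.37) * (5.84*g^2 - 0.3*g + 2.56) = -10.22*g^4 + 10.9202*g^3 - 7.1748*g^2 + 4.6678*g - 0.9472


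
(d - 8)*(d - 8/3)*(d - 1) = d^3 - 35*d^2/3 + 32*d - 64/3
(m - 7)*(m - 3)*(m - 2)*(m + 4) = m^4 - 8*m^3 - 7*m^2 + 122*m - 168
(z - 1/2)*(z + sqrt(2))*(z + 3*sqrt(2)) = z^3 - z^2/2 + 4*sqrt(2)*z^2 - 2*sqrt(2)*z + 6*z - 3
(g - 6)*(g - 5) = g^2 - 11*g + 30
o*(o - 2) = o^2 - 2*o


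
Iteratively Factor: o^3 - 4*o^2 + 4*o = (o)*(o^2 - 4*o + 4) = o*(o - 2)*(o - 2)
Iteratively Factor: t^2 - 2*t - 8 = (t - 4)*(t + 2)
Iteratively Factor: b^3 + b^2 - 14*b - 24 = (b + 3)*(b^2 - 2*b - 8) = (b - 4)*(b + 3)*(b + 2)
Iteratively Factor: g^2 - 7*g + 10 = (g - 2)*(g - 5)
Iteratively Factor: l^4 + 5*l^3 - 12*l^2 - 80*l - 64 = (l + 4)*(l^3 + l^2 - 16*l - 16) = (l + 1)*(l + 4)*(l^2 - 16) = (l + 1)*(l + 4)^2*(l - 4)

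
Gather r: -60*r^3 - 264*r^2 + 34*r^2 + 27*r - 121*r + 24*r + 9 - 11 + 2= -60*r^3 - 230*r^2 - 70*r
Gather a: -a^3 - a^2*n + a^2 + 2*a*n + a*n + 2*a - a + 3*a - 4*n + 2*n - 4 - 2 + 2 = -a^3 + a^2*(1 - n) + a*(3*n + 4) - 2*n - 4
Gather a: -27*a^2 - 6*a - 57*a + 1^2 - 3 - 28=-27*a^2 - 63*a - 30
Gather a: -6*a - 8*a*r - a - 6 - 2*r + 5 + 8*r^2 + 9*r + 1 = a*(-8*r - 7) + 8*r^2 + 7*r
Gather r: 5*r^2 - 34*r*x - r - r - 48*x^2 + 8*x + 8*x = 5*r^2 + r*(-34*x - 2) - 48*x^2 + 16*x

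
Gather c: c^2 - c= c^2 - c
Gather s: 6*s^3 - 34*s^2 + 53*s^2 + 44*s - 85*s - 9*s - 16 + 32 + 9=6*s^3 + 19*s^2 - 50*s + 25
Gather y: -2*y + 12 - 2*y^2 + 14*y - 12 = -2*y^2 + 12*y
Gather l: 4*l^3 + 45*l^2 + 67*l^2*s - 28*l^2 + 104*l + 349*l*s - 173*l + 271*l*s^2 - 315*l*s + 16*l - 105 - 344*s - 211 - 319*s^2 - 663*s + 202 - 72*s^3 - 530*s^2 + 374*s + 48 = 4*l^3 + l^2*(67*s + 17) + l*(271*s^2 + 34*s - 53) - 72*s^3 - 849*s^2 - 633*s - 66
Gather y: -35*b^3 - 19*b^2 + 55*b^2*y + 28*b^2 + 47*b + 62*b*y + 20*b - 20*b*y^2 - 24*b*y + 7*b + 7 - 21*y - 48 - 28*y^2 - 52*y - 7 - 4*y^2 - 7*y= -35*b^3 + 9*b^2 + 74*b + y^2*(-20*b - 32) + y*(55*b^2 + 38*b - 80) - 48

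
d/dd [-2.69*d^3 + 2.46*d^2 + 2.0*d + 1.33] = -8.07*d^2 + 4.92*d + 2.0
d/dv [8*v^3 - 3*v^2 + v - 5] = 24*v^2 - 6*v + 1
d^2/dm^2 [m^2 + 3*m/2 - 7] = 2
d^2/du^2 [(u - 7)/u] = -14/u^3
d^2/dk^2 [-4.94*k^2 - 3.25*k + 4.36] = -9.88000000000000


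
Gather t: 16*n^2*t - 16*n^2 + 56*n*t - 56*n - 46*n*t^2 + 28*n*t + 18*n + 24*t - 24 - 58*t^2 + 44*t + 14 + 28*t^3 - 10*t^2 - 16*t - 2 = -16*n^2 - 38*n + 28*t^3 + t^2*(-46*n - 68) + t*(16*n^2 + 84*n + 52) - 12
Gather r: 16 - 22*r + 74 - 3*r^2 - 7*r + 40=-3*r^2 - 29*r + 130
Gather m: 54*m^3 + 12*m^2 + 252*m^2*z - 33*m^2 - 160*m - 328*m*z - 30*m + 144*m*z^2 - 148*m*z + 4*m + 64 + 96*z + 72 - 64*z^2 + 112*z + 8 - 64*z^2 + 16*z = 54*m^3 + m^2*(252*z - 21) + m*(144*z^2 - 476*z - 186) - 128*z^2 + 224*z + 144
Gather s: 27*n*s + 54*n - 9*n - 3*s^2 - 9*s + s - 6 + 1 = 45*n - 3*s^2 + s*(27*n - 8) - 5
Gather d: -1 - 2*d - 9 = -2*d - 10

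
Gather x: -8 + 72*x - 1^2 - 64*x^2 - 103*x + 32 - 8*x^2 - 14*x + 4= -72*x^2 - 45*x + 27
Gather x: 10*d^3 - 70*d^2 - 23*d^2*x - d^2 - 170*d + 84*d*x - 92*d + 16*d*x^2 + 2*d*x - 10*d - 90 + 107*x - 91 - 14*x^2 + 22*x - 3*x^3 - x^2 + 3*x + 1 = 10*d^3 - 71*d^2 - 272*d - 3*x^3 + x^2*(16*d - 15) + x*(-23*d^2 + 86*d + 132) - 180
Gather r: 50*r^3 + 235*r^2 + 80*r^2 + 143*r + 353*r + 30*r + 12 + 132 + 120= 50*r^3 + 315*r^2 + 526*r + 264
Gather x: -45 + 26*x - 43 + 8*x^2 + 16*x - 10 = 8*x^2 + 42*x - 98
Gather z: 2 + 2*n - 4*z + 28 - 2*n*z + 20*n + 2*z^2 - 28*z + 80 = 22*n + 2*z^2 + z*(-2*n - 32) + 110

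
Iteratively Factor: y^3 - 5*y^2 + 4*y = (y - 1)*(y^2 - 4*y) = (y - 4)*(y - 1)*(y)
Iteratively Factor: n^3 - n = (n + 1)*(n^2 - n) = n*(n + 1)*(n - 1)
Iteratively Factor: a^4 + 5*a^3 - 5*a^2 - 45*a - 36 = (a - 3)*(a^3 + 8*a^2 + 19*a + 12) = (a - 3)*(a + 3)*(a^2 + 5*a + 4) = (a - 3)*(a + 3)*(a + 4)*(a + 1)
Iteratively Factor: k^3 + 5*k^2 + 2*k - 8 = (k + 4)*(k^2 + k - 2) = (k - 1)*(k + 4)*(k + 2)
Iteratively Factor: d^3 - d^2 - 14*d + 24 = (d - 2)*(d^2 + d - 12) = (d - 2)*(d + 4)*(d - 3)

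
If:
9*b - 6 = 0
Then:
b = 2/3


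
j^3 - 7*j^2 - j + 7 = (j - 7)*(j - 1)*(j + 1)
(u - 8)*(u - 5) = u^2 - 13*u + 40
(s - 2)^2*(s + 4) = s^3 - 12*s + 16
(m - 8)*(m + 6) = m^2 - 2*m - 48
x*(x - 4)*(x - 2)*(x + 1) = x^4 - 5*x^3 + 2*x^2 + 8*x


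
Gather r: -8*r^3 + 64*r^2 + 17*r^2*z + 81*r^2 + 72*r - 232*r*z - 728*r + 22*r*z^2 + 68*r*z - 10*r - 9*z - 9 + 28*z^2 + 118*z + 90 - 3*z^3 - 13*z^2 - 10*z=-8*r^3 + r^2*(17*z + 145) + r*(22*z^2 - 164*z - 666) - 3*z^3 + 15*z^2 + 99*z + 81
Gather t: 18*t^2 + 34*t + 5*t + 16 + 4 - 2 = 18*t^2 + 39*t + 18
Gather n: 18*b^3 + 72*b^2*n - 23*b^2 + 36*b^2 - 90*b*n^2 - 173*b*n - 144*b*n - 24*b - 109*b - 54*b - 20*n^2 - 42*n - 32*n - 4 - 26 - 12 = 18*b^3 + 13*b^2 - 187*b + n^2*(-90*b - 20) + n*(72*b^2 - 317*b - 74) - 42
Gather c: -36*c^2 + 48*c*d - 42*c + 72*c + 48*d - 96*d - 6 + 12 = -36*c^2 + c*(48*d + 30) - 48*d + 6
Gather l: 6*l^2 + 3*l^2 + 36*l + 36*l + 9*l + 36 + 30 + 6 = 9*l^2 + 81*l + 72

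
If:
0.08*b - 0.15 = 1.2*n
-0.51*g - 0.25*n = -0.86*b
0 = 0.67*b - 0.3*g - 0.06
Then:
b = 0.45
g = 0.81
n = -0.09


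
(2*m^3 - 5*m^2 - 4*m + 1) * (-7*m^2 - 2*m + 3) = -14*m^5 + 31*m^4 + 44*m^3 - 14*m^2 - 14*m + 3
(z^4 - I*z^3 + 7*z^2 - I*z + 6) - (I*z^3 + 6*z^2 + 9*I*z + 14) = z^4 - 2*I*z^3 + z^2 - 10*I*z - 8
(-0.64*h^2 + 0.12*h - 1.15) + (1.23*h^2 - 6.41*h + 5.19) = 0.59*h^2 - 6.29*h + 4.04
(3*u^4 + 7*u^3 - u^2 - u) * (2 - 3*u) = -9*u^5 - 15*u^4 + 17*u^3 + u^2 - 2*u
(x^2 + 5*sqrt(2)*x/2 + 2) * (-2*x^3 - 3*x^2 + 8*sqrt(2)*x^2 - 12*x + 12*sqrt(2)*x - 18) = -2*x^5 - 3*x^4 + 3*sqrt(2)*x^4 + 9*sqrt(2)*x^3/2 + 24*x^3 - 14*sqrt(2)*x^2 + 36*x^2 - 21*sqrt(2)*x - 24*x - 36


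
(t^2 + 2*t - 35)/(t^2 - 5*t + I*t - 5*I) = (t + 7)/(t + I)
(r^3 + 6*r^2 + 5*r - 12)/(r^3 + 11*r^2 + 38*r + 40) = (r^2 + 2*r - 3)/(r^2 + 7*r + 10)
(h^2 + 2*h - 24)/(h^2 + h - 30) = (h - 4)/(h - 5)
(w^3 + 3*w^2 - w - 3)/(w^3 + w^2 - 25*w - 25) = (w^2 + 2*w - 3)/(w^2 - 25)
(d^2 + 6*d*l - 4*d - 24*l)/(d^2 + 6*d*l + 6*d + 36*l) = (d - 4)/(d + 6)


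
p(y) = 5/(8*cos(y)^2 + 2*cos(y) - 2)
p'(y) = 5*(16*sin(y)*cos(y) + 2*sin(y))/(8*cos(y)^2 + 2*cos(y) - 2)^2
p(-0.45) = 0.80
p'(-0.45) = -0.90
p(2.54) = 2.80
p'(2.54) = -9.90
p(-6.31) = 0.63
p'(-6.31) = -0.04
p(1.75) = -2.38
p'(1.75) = -0.95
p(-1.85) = -2.57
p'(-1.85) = 3.07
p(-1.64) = -2.38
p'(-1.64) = -1.01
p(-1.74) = -2.37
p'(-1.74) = 0.77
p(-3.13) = 1.25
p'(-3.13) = 0.05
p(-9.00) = 1.77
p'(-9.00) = 3.26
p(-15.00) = 4.56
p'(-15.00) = 27.41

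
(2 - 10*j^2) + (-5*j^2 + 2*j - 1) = -15*j^2 + 2*j + 1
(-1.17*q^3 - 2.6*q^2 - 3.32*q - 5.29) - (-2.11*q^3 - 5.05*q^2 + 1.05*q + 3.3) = 0.94*q^3 + 2.45*q^2 - 4.37*q - 8.59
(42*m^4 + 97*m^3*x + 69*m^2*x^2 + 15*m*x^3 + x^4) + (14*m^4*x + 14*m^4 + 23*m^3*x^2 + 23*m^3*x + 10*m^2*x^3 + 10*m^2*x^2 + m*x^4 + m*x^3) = 14*m^4*x + 56*m^4 + 23*m^3*x^2 + 120*m^3*x + 10*m^2*x^3 + 79*m^2*x^2 + m*x^4 + 16*m*x^3 + x^4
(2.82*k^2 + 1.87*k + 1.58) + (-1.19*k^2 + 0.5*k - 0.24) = 1.63*k^2 + 2.37*k + 1.34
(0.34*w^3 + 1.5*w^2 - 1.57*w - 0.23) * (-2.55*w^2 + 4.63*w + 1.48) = -0.867*w^5 - 2.2508*w^4 + 11.4517*w^3 - 4.4626*w^2 - 3.3885*w - 0.3404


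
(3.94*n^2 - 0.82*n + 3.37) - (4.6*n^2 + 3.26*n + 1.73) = -0.66*n^2 - 4.08*n + 1.64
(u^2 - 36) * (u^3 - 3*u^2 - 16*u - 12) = u^5 - 3*u^4 - 52*u^3 + 96*u^2 + 576*u + 432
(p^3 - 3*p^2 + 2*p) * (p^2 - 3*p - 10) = p^5 - 6*p^4 + p^3 + 24*p^2 - 20*p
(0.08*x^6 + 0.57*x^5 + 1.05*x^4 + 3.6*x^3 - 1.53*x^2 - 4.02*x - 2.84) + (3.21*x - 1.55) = 0.08*x^6 + 0.57*x^5 + 1.05*x^4 + 3.6*x^3 - 1.53*x^2 - 0.81*x - 4.39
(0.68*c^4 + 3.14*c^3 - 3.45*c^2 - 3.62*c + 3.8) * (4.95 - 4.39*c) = -2.9852*c^5 - 10.4186*c^4 + 30.6885*c^3 - 1.1857*c^2 - 34.601*c + 18.81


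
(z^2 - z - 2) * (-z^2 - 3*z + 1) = -z^4 - 2*z^3 + 6*z^2 + 5*z - 2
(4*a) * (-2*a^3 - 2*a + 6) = -8*a^4 - 8*a^2 + 24*a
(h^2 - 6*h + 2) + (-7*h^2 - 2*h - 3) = -6*h^2 - 8*h - 1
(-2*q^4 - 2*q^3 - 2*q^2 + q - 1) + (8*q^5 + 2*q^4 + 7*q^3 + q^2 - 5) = 8*q^5 + 5*q^3 - q^2 + q - 6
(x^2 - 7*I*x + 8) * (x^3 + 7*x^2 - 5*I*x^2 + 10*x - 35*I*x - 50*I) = x^5 + 7*x^4 - 12*I*x^4 - 17*x^3 - 84*I*x^3 - 189*x^2 - 160*I*x^2 - 270*x - 280*I*x - 400*I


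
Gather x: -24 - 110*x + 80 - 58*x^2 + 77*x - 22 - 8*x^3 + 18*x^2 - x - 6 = -8*x^3 - 40*x^2 - 34*x + 28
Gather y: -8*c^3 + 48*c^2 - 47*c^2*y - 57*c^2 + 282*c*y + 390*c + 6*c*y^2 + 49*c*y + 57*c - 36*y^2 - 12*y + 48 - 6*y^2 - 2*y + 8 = -8*c^3 - 9*c^2 + 447*c + y^2*(6*c - 42) + y*(-47*c^2 + 331*c - 14) + 56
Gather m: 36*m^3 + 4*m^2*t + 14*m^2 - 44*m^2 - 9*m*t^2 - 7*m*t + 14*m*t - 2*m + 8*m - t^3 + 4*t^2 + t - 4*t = 36*m^3 + m^2*(4*t - 30) + m*(-9*t^2 + 7*t + 6) - t^3 + 4*t^2 - 3*t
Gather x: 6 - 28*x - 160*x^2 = -160*x^2 - 28*x + 6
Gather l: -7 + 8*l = 8*l - 7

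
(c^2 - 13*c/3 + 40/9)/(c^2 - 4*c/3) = (9*c^2 - 39*c + 40)/(3*c*(3*c - 4))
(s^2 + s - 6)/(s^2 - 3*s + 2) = (s + 3)/(s - 1)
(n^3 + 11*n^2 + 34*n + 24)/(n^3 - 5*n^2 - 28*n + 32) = (n^2 + 7*n + 6)/(n^2 - 9*n + 8)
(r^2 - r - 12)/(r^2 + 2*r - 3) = (r - 4)/(r - 1)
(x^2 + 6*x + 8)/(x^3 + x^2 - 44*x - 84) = (x + 4)/(x^2 - x - 42)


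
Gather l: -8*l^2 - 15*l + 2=-8*l^2 - 15*l + 2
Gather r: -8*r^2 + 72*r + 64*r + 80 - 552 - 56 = -8*r^2 + 136*r - 528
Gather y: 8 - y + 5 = 13 - y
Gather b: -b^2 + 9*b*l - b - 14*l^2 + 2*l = -b^2 + b*(9*l - 1) - 14*l^2 + 2*l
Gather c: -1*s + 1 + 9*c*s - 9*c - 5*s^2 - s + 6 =c*(9*s - 9) - 5*s^2 - 2*s + 7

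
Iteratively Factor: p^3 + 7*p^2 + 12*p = (p)*(p^2 + 7*p + 12) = p*(p + 3)*(p + 4)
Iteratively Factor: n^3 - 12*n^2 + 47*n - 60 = (n - 5)*(n^2 - 7*n + 12) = (n - 5)*(n - 4)*(n - 3)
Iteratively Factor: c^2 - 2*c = (c)*(c - 2)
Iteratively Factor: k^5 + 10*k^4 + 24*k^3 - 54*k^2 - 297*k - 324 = (k + 3)*(k^4 + 7*k^3 + 3*k^2 - 63*k - 108) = (k + 3)*(k + 4)*(k^3 + 3*k^2 - 9*k - 27) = (k + 3)^2*(k + 4)*(k^2 - 9) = (k + 3)^3*(k + 4)*(k - 3)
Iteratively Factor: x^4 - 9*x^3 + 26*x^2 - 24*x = (x)*(x^3 - 9*x^2 + 26*x - 24) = x*(x - 2)*(x^2 - 7*x + 12) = x*(x - 4)*(x - 2)*(x - 3)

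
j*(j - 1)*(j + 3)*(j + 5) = j^4 + 7*j^3 + 7*j^2 - 15*j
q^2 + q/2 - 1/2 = (q - 1/2)*(q + 1)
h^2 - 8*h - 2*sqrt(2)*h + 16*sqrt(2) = (h - 8)*(h - 2*sqrt(2))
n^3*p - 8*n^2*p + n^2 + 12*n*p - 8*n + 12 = (n - 6)*(n - 2)*(n*p + 1)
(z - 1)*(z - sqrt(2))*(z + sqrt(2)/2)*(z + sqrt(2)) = z^4 - z^3 + sqrt(2)*z^3/2 - 2*z^2 - sqrt(2)*z^2/2 - sqrt(2)*z + 2*z + sqrt(2)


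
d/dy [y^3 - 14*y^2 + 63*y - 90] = 3*y^2 - 28*y + 63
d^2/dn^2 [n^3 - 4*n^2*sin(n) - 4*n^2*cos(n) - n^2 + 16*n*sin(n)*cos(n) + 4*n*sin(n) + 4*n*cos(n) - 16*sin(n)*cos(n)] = 4*sqrt(2)*n^2*sin(n + pi/4) + 12*n*sin(n) - 32*n*sin(2*n) - 20*n*cos(n) + 6*n - 16*sin(n) + 32*sqrt(2)*sin(2*n + pi/4) - 2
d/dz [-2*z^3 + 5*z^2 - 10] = 2*z*(5 - 3*z)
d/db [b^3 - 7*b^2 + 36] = b*(3*b - 14)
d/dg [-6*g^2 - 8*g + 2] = -12*g - 8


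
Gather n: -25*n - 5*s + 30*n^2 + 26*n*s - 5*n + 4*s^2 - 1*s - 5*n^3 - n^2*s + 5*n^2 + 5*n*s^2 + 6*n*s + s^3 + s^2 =-5*n^3 + n^2*(35 - s) + n*(5*s^2 + 32*s - 30) + s^3 + 5*s^2 - 6*s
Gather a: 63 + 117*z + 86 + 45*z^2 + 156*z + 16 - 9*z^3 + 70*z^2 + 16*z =-9*z^3 + 115*z^2 + 289*z + 165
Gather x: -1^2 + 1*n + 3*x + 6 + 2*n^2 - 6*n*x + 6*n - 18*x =2*n^2 + 7*n + x*(-6*n - 15) + 5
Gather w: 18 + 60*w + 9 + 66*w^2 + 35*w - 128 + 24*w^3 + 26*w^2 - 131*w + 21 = 24*w^3 + 92*w^2 - 36*w - 80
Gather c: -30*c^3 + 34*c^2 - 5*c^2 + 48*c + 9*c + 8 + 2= -30*c^3 + 29*c^2 + 57*c + 10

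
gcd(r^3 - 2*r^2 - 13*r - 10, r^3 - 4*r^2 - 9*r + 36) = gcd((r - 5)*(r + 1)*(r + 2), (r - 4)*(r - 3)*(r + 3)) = 1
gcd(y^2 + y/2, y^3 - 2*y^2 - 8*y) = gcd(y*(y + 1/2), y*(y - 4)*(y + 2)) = y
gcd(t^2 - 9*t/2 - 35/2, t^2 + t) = 1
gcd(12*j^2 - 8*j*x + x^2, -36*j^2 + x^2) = -6*j + x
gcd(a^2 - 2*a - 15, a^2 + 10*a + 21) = a + 3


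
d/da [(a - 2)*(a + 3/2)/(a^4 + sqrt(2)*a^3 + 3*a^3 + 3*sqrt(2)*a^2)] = (-2*a^4 - 3*a^3/2 - sqrt(2)*a^3 + sqrt(2)*a^2 + 15*a^2 + 21*sqrt(2)*a/2 + 27*a + 18*sqrt(2))/(a^3*(a^4 + 2*sqrt(2)*a^3 + 6*a^3 + 11*a^2 + 12*sqrt(2)*a^2 + 12*a + 18*sqrt(2)*a + 18))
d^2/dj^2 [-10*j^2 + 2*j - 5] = -20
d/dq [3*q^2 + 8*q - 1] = 6*q + 8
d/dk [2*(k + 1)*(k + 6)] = 4*k + 14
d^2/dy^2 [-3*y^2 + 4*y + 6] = -6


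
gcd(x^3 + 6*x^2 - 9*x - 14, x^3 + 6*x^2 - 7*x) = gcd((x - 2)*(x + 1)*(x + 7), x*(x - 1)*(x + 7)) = x + 7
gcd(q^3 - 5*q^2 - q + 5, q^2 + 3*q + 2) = q + 1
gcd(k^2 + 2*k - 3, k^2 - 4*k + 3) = k - 1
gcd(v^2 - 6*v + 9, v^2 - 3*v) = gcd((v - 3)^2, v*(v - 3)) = v - 3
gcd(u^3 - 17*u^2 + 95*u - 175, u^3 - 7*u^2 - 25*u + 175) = u^2 - 12*u + 35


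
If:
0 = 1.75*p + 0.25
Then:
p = -0.14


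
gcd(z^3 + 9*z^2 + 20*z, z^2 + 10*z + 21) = 1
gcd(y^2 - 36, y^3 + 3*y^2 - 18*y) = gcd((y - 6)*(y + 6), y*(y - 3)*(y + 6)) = y + 6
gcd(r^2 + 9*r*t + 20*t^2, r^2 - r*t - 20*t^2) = r + 4*t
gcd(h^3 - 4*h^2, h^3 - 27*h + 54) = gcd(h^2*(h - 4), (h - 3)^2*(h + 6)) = 1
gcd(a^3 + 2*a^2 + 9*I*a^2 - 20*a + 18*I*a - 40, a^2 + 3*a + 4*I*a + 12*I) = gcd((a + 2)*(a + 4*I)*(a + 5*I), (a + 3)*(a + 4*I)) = a + 4*I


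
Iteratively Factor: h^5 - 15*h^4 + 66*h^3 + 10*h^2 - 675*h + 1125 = (h - 3)*(h^4 - 12*h^3 + 30*h^2 + 100*h - 375) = (h - 5)*(h - 3)*(h^3 - 7*h^2 - 5*h + 75) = (h - 5)^2*(h - 3)*(h^2 - 2*h - 15) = (h - 5)^3*(h - 3)*(h + 3)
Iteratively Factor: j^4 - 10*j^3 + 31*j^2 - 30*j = (j)*(j^3 - 10*j^2 + 31*j - 30) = j*(j - 2)*(j^2 - 8*j + 15) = j*(j - 3)*(j - 2)*(j - 5)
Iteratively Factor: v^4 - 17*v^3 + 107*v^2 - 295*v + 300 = (v - 4)*(v^3 - 13*v^2 + 55*v - 75) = (v - 4)*(v - 3)*(v^2 - 10*v + 25) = (v - 5)*(v - 4)*(v - 3)*(v - 5)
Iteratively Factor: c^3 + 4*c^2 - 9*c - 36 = (c + 4)*(c^2 - 9) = (c - 3)*(c + 4)*(c + 3)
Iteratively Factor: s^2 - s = (s - 1)*(s)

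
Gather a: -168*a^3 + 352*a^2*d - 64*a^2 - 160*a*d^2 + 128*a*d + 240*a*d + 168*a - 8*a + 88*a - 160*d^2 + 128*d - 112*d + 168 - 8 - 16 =-168*a^3 + a^2*(352*d - 64) + a*(-160*d^2 + 368*d + 248) - 160*d^2 + 16*d + 144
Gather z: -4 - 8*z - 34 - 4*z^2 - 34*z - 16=-4*z^2 - 42*z - 54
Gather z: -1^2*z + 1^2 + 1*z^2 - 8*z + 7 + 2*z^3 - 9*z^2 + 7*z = 2*z^3 - 8*z^2 - 2*z + 8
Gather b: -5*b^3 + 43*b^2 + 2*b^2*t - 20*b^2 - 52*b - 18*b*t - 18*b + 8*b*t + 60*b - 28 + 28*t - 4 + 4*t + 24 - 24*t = -5*b^3 + b^2*(2*t + 23) + b*(-10*t - 10) + 8*t - 8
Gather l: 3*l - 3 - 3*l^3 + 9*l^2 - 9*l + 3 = -3*l^3 + 9*l^2 - 6*l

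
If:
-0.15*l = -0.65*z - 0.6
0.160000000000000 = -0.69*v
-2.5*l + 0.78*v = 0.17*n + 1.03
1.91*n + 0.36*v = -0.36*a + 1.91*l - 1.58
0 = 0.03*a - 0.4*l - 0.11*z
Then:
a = -10.98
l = -0.54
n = 0.75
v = -0.23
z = -1.05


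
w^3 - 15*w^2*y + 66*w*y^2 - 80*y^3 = (w - 8*y)*(w - 5*y)*(w - 2*y)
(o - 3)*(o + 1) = o^2 - 2*o - 3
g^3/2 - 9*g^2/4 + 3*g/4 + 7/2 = (g/2 + 1/2)*(g - 7/2)*(g - 2)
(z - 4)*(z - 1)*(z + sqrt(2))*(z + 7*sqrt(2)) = z^4 - 5*z^3 + 8*sqrt(2)*z^3 - 40*sqrt(2)*z^2 + 18*z^2 - 70*z + 32*sqrt(2)*z + 56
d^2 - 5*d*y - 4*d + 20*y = (d - 4)*(d - 5*y)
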